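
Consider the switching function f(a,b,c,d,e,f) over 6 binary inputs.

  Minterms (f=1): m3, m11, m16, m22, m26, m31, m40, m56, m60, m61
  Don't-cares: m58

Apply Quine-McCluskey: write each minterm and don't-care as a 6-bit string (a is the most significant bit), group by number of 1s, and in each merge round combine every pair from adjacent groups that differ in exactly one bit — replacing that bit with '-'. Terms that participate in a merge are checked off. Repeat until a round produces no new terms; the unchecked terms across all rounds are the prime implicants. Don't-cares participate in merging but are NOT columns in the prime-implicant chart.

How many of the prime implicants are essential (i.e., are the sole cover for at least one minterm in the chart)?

7

[col 0] 000011*, 001011*, 010000, 010110, 011010*, 011111, 101000*, 111000*, 111010*, 111100*, 111101*
[col 1] -11010, 00-011, 1-1000, 111-00, 1110-0, 11110-
Prime implicants: -11010, 00-011, 010000, 010110, 011111, 1-1000, 111-00, 1110-0, 11110-
PI chart (minterm → PIs covering it):
  3 | 00-011  (sole → essential)
  11 | 00-011  (sole → essential)
  16 | 010000  (sole → essential)
  22 | 010110  (sole → essential)
  26 | -11010  (sole → essential)
  31 | 011111  (sole → essential)
  40 | 1-1000  (sole → essential)
  56 | 1-1000,111-00,1110-0
  60 | 111-00,11110-
  61 | 11110-  (sole → essential)
Essential prime implicants: -11010, 00-011, 010000, 010110, 011111, 1-1000, 11110-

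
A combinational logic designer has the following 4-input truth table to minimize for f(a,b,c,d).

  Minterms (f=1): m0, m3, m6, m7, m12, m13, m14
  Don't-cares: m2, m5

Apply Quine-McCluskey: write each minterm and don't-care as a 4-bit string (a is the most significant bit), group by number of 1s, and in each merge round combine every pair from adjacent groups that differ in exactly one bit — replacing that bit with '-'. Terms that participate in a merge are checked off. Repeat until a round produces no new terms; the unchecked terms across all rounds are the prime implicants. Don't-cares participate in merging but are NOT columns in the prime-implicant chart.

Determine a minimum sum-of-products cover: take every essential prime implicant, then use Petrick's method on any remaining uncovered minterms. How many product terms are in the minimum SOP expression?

size-2^0 implicants → 0000(✓)  0010(✓)  0011(✓)  0101(✓)  0110(✓)  0111(✓)  1100(✓)  1101(✓)  1110(✓)
size-2^1 implicants → -101  -110  0-10(✓)  0-11(✓)  00-0  001-(✓)  01-1  011-(✓)  11-0  110-
size-2^2 implicants → 0-1-
Unchecked terms (primes): -101, -110, 0-1-, 00-0, 01-1, 11-0, 110-
Minterm coverage:
  m0 ⊆ 00-0 [E]
  m3 ⊆ 0-1- [E]
  m6 ⊆ -110,0-1-
  m7 ⊆ 0-1-,01-1
  m12 ⊆ 11-0,110-
  m13 ⊆ -101,110-
  m14 ⊆ -110,11-0
E = {0-1-, 00-0}
Petrick residual → -101, 11-0
Cover = bc'd + a'c + a'b'd' + abd'  |cover|=4

4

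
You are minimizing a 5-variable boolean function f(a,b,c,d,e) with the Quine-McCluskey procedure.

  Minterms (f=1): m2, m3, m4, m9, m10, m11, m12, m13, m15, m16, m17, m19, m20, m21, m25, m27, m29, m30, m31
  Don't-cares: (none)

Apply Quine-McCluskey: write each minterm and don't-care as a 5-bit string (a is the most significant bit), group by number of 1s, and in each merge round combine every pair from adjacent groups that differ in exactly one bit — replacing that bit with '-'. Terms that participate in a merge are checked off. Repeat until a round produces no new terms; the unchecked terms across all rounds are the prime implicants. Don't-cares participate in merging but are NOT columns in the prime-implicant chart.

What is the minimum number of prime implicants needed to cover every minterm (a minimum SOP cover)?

6

size-2^0 implicants → 00010(✓)  00011(✓)  00100(✓)  01001(✓)  01010(✓)  01011(✓)  01100(✓)  01101(✓)  01111(✓)  10000(✓)  10001(✓)  10011(✓)  10100(✓)  10101(✓)  11001(✓)  11011(✓)  11101(✓)  11110(✓)  11111(✓)
size-2^1 implicants → -0011(✓)  -0100  -1001(✓)  -1011(✓)  -1101(✓)  -1111(✓)  0-010(✓)  0-011(✓)  0-100  0001-(✓)  01-01(✓)  01-11(✓)  010-1(✓)  0101-(✓)  011-1(✓)  0110-  1-001(✓)  1-011(✓)  1-101(✓)  10-00(✓)  10-01(✓)  100-1(✓)  1000-(✓)  1010-(✓)  11-01(✓)  11-11(✓)  110-1(✓)  111-1(✓)  1111-
size-2^2 implicants → --011  -1-01(✓)  -1-11(✓)  -10-1(✓)  -11-1(✓)  0-01-  01--1(✓)  1--01  1-0-1  10-0-  11--1(✓)
size-2^3 implicants → -1--1
Unchecked terms (primes): --011, -0100, -1--1, 0-01-, 0-100, 0110-, 1--01, 1-0-1, 10-0-, 1111-
Minterm coverage:
  m2 ⊆ 0-01- [E]
  m3 ⊆ --011,0-01-
  m4 ⊆ -0100,0-100
  m9 ⊆ -1--1 [E]
  m10 ⊆ 0-01- [E]
  m11 ⊆ --011,-1--1,0-01-
  m12 ⊆ 0-100,0110-
  m13 ⊆ -1--1,0110-
  m15 ⊆ -1--1 [E]
  m16 ⊆ 10-0- [E]
  m17 ⊆ 1--01,1-0-1,10-0-
  m19 ⊆ --011,1-0-1
  m20 ⊆ -0100,10-0-
  m21 ⊆ 1--01,10-0-
  m25 ⊆ -1--1,1--01,1-0-1
  m27 ⊆ --011,-1--1,1-0-1
  m29 ⊆ -1--1,1--01
  m30 ⊆ 1111- [E]
  m31 ⊆ -1--1,1111-
E = {-1--1, 0-01-, 10-0-, 1111-}
Petrick residual → --011, 0-100
Cover = c'de + be + a'c'd + a'cd'e' + ab'd' + abcd  |cover|=6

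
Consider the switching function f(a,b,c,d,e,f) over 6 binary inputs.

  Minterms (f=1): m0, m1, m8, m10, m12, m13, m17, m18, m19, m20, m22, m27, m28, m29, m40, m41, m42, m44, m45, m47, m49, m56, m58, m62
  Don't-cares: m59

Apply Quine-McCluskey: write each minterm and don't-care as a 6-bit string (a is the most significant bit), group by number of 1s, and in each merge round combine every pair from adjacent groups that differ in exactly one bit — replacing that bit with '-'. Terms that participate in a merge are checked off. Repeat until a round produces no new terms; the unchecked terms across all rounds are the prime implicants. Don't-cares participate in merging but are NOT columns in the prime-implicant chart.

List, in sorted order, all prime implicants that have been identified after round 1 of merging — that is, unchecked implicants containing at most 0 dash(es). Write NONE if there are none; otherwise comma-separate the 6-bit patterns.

NONE

Round 0: 000000✓ 000001✓ 001000✓ 001010✓ 001100✓ 001101✓ 010001✓ 010010✓ 010011✓ 010100✓ 010110✓ 011011✓ 011100✓ 011101✓ 101000✓ 101001✓ 101010✓ 101100✓ 101101✓ 101111✓ 110001✓ 111000✓ 111010✓ 111011✓ 111110✓
Round 1: -01000✓ -01010✓ -01100✓ -01101✓ -10001 -11011 0-0001 0-1100✓ 0-1101✓ 00-000 00000- 001-00✓ 0010-0✓ 00110-✓ 01-011 01-100 010-10 0100-1 01001- 0101-0 01110-✓ 1-1000✓ 1-1010✓ 101-00✓ 101-01✓ 1010-0✓ 10100-✓ 1011-1 10110-✓ 111-10 1110-0✓ 11101-
Round 2: -01-00 -010-0 -0110- 0-110- 1-10-0 101-0-
PIs = {-01-00, -010-0, -0110-, -10001, -11011, 0-0001, 0-110-, 00-000, 00000-, 01-011, 01-100, 010-10, 0100-1, 01001-, 0101-0, 1-10-0, 101-0-, 1011-1, 111-10, 11101-}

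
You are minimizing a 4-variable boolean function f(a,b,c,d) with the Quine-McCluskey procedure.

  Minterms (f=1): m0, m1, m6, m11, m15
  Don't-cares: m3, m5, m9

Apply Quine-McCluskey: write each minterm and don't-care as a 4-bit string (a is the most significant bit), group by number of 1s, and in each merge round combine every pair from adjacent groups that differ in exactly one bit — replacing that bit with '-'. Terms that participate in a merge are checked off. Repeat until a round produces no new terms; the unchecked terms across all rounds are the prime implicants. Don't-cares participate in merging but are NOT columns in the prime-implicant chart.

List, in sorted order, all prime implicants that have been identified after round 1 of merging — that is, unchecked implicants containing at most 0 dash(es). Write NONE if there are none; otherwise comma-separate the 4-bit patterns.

0110

size-2^0 implicants → 0000(✓)  0001(✓)  0011(✓)  0101(✓)  0110  1001(✓)  1011(✓)  1111(✓)
size-2^1 implicants → -001(✓)  -011(✓)  0-01  00-1(✓)  000-  1-11  10-1(✓)
size-2^2 implicants → -0-1
Unchecked terms (primes): -0-1, 0-01, 000-, 0110, 1-11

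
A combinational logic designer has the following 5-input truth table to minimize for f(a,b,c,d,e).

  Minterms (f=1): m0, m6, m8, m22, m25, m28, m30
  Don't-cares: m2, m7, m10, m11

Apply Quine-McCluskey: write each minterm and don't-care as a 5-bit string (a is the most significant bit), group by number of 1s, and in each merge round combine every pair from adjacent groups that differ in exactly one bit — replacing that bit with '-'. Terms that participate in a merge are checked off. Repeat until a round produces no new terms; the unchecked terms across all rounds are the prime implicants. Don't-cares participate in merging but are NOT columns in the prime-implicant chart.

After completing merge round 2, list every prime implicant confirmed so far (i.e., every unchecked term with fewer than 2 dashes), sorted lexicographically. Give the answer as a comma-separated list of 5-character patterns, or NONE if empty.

-0110, 00-10, 0011-, 0101-, 1-110, 11001, 111-0

[col 0] 00000*, 00010*, 00110*, 00111*, 01000*, 01010*, 01011*, 10110*, 11001, 11100*, 11110*
[col 1] -0110, 0-000*, 0-010*, 00-10, 000-0*, 0011-, 010-0*, 0101-, 1-110, 111-0
[col 2] 0-0-0
Prime implicants: -0110, 0-0-0, 00-10, 0011-, 0101-, 1-110, 11001, 111-0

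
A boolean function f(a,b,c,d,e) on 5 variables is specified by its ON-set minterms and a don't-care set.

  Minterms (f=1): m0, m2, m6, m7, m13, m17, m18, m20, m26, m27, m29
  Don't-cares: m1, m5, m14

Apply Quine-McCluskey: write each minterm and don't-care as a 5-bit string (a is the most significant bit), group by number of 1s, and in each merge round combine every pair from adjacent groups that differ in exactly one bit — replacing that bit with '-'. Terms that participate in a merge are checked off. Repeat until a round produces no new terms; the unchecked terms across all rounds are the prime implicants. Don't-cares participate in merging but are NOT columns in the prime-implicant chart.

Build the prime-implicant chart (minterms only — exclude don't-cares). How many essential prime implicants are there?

4

size-2^0 implicants → 00000(✓)  00001(✓)  00010(✓)  00101(✓)  00110(✓)  00111(✓)  01101(✓)  01110(✓)  10001(✓)  10010(✓)  10100  11010(✓)  11011(✓)  11101(✓)
size-2^1 implicants → -0001  -0010  -1101  0-101  0-110  00-01  00-10  000-0  0000-  001-1  0011-  1-010  1101-
Unchecked terms (primes): -0001, -0010, -1101, 0-101, 0-110, 00-01, 00-10, 000-0, 0000-, 001-1, 0011-, 1-010, 10100, 1101-
Minterm coverage:
  m0 ⊆ 000-0,0000-
  m2 ⊆ -0010,00-10,000-0
  m6 ⊆ 0-110,00-10,0011-
  m7 ⊆ 001-1,0011-
  m13 ⊆ -1101,0-101
  m17 ⊆ -0001 [E]
  m18 ⊆ -0010,1-010
  m20 ⊆ 10100 [E]
  m26 ⊆ 1-010,1101-
  m27 ⊆ 1101- [E]
  m29 ⊆ -1101 [E]
E = {-0001, -1101, 10100, 1101-}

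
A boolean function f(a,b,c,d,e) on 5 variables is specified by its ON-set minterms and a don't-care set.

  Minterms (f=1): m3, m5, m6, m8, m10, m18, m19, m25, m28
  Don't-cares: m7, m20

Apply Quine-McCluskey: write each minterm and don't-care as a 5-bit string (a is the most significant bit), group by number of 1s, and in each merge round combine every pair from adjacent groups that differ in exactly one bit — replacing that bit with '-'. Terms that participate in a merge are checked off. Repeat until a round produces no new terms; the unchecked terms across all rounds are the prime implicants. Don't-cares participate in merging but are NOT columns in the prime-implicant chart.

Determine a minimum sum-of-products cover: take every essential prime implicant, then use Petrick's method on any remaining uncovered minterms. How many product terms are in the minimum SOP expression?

[col 0] 00011*, 00101*, 00110*, 00111*, 01000*, 01010*, 10010*, 10011*, 10100*, 11001, 11100*
[col 1] -0011, 00-11, 001-1, 0011-, 010-0, 1-100, 1001-
Prime implicants: -0011, 00-11, 001-1, 0011-, 010-0, 1-100, 1001-, 11001
PI chart (minterm → PIs covering it):
  3 | -0011,00-11
  5 | 001-1  (sole → essential)
  6 | 0011-  (sole → essential)
  8 | 010-0  (sole → essential)
  10 | 010-0  (sole → essential)
  18 | 1001-  (sole → essential)
  19 | -0011,1001-
  25 | 11001  (sole → essential)
  28 | 1-100  (sole → essential)
Essential prime implicants: 001-1, 0011-, 010-0, 1-100, 1001-, 11001
Petrick residual → -0011
Minimum SOP uses 7 PIs: b'c'de + a'b'ce + a'b'cd + a'bc'e' + acd'e' + ab'c'd + abc'd'e

7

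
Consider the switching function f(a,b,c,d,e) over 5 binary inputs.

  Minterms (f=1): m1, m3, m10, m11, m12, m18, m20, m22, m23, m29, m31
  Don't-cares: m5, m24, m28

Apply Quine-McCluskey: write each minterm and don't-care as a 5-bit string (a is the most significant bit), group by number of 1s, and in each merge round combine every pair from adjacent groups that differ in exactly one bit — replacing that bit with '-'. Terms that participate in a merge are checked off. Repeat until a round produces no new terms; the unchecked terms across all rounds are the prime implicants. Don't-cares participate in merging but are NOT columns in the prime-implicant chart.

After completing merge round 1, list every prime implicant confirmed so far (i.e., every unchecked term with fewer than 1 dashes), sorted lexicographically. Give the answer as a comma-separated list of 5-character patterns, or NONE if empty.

NONE

size-2^0 implicants → 00001(✓)  00011(✓)  00101(✓)  01010(✓)  01011(✓)  01100(✓)  10010(✓)  10100(✓)  10110(✓)  10111(✓)  11000(✓)  11100(✓)  11101(✓)  11111(✓)
size-2^1 implicants → -1100  0-011  00-01  000-1  0101-  1-100  1-111  10-10  101-0  1011-  11-00  111-1  1110-
Unchecked terms (primes): -1100, 0-011, 00-01, 000-1, 0101-, 1-100, 1-111, 10-10, 101-0, 1011-, 11-00, 111-1, 1110-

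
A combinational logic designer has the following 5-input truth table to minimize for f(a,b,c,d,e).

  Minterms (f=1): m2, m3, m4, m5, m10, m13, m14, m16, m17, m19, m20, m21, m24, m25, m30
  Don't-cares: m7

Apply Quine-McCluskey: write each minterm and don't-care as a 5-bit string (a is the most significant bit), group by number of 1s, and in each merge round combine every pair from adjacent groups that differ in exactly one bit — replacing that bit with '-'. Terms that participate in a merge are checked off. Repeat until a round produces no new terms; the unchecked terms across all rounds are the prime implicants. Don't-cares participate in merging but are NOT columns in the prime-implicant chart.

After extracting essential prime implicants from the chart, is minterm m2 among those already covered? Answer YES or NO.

NO

Round 0: 00010✓ 00011✓ 00100✓ 00101✓ 00111✓ 01010✓ 01101✓ 01110✓ 10000✓ 10001✓ 10011✓ 10100✓ 10101✓ 11000✓ 11001✓ 11110✓
Round 1: -0011 -0100✓ -0101✓ -1110 0-010 0-101 00-11 0001- 001-1 0010-✓ 01-10 1-000✓ 1-001✓ 10-00✓ 10-01✓ 100-1 1000-✓ 1010-✓ 1100-✓
Round 2: -010- 1-00- 10-0-
PIs = {-0011, -010-, -1110, 0-010, 0-101, 00-11, 0001-, 001-1, 01-10, 1-00-, 10-0-, 100-1}
Coverage chart:
  m2: 0-010,0001-
  m3: -0011,00-11,0001-
  m4: -010- ←essential
  m5: -010-,0-101,001-1
  m10: 0-010,01-10
  m13: 0-101 ←essential
  m14: -1110,01-10
  m16: 1-00-,10-0-
  m17: 1-00-,10-0-,100-1
  m19: -0011,100-1
  m20: -010-,10-0-
  m21: -010-,10-0-
  m24: 1-00- ←essential
  m25: 1-00- ←essential
  m30: -1110 ←essential
Essential: -010-, -1110, 0-101, 1-00-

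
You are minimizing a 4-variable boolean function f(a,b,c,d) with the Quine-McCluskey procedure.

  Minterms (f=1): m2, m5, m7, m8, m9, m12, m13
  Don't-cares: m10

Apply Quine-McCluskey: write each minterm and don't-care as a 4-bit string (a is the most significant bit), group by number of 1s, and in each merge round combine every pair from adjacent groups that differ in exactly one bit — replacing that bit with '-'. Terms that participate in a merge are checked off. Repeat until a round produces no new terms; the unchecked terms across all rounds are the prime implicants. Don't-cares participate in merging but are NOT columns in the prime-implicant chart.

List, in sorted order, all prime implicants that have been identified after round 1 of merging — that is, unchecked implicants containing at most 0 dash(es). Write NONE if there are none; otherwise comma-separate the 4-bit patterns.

NONE

Round 0: 0010✓ 0101✓ 0111✓ 1000✓ 1001✓ 1010✓ 1100✓ 1101✓
Round 1: -010 -101 01-1 1-00✓ 1-01✓ 10-0 100-✓ 110-✓
Round 2: 1-0-
PIs = {-010, -101, 01-1, 1-0-, 10-0}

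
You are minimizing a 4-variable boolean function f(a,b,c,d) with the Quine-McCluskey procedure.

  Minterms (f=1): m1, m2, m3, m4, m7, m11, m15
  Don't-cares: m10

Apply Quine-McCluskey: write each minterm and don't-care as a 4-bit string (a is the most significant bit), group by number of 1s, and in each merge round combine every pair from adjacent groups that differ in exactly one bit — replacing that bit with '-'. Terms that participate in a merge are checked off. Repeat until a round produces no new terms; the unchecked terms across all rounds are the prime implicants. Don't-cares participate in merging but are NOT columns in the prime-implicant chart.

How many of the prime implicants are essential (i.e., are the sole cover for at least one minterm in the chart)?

Round 0: 0001✓ 0010✓ 0011✓ 0100 0111✓ 1010✓ 1011✓ 1111✓
Round 1: -010✓ -011✓ -111✓ 0-11✓ 00-1 001-✓ 1-11✓ 101-✓
Round 2: --11 -01-
PIs = {--11, -01-, 00-1, 0100}
Coverage chart:
  m1: 00-1 ←essential
  m2: -01- ←essential
  m3: --11,-01-,00-1
  m4: 0100 ←essential
  m7: --11 ←essential
  m11: --11,-01-
  m15: --11 ←essential
Essential: --11, -01-, 00-1, 0100

4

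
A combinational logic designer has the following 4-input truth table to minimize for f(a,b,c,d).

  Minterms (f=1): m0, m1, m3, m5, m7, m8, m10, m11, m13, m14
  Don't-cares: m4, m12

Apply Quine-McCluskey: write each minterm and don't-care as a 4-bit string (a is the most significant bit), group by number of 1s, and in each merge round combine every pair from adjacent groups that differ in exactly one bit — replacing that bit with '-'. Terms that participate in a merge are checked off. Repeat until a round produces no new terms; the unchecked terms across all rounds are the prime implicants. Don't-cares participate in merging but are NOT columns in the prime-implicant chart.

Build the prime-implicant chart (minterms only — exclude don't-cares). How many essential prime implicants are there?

3

Round 0: 0000✓ 0001✓ 0011✓ 0100✓ 0101✓ 0111✓ 1000✓ 1010✓ 1011✓ 1100✓ 1101✓ 1110✓
Round 1: -000✓ -011 -100✓ -101✓ 0-00✓ 0-01✓ 0-11✓ 00-1✓ 000-✓ 01-1✓ 010-✓ 1-00✓ 1-10✓ 10-0✓ 101- 11-0✓ 110-✓
Round 2: --00 -10- 0--1 0-0- 1--0
PIs = {--00, -011, -10-, 0--1, 0-0-, 1--0, 101-}
Coverage chart:
  m0: --00,0-0-
  m1: 0--1,0-0-
  m3: -011,0--1
  m5: -10-,0--1,0-0-
  m7: 0--1 ←essential
  m8: --00,1--0
  m10: 1--0,101-
  m11: -011,101-
  m13: -10- ←essential
  m14: 1--0 ←essential
Essential: -10-, 0--1, 1--0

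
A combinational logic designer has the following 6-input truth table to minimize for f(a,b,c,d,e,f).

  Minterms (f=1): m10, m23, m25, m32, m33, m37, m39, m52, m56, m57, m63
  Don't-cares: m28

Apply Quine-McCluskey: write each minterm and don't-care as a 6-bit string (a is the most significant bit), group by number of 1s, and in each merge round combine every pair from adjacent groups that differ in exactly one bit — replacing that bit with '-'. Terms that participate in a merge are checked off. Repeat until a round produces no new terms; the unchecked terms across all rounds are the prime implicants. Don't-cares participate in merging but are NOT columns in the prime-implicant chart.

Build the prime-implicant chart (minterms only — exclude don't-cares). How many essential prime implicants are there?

8

Round 0: 001010 010111 011001✓ 011100 100000✓ 100001✓ 100101✓ 100111✓ 110100 111000✓ 111001✓ 111111
Round 1: -11001 100-01 10000- 1001-1 11100-
PIs = {-11001, 001010, 010111, 011100, 100-01, 10000-, 1001-1, 110100, 11100-, 111111}
Coverage chart:
  m10: 001010 ←essential
  m23: 010111 ←essential
  m25: -11001 ←essential
  m32: 10000- ←essential
  m33: 100-01,10000-
  m37: 100-01,1001-1
  m39: 1001-1 ←essential
  m52: 110100 ←essential
  m56: 11100- ←essential
  m57: -11001,11100-
  m63: 111111 ←essential
Essential: -11001, 001010, 010111, 10000-, 1001-1, 110100, 11100-, 111111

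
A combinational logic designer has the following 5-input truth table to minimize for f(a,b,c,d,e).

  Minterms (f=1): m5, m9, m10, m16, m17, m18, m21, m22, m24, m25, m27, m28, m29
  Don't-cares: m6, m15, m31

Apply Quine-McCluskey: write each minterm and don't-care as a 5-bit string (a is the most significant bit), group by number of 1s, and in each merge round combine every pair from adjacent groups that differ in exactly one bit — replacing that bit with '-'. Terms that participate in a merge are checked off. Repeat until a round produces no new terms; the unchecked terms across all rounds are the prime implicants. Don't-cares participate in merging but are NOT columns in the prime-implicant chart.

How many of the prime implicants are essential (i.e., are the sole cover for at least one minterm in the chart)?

5

[col 0] 00101*, 00110*, 01001*, 01010, 01111*, 10000*, 10001*, 10010*, 10101*, 10110*, 11000*, 11001*, 11011*, 11100*, 11101*, 11111*
[col 1] -0101, -0110, -1001, -1111, 1-000*, 1-001*, 1-101*, 10-01*, 10-10, 100-0, 1000-*, 11-00*, 11-01*, 11-11*, 110-1*, 1100-*, 111-1*, 1110-*
[col 2] 1--01, 1-00-, 11--1, 11-0-
Prime implicants: -0101, -0110, -1001, -1111, 01010, 1--01, 1-00-, 10-10, 100-0, 11--1, 11-0-
PI chart (minterm → PIs covering it):
  5 | -0101  (sole → essential)
  9 | -1001  (sole → essential)
  10 | 01010  (sole → essential)
  16 | 1-00-,100-0
  17 | 1--01,1-00-
  18 | 10-10,100-0
  21 | -0101,1--01
  22 | -0110,10-10
  24 | 1-00-,11-0-
  25 | -1001,1--01,1-00-,11--1,11-0-
  27 | 11--1  (sole → essential)
  28 | 11-0-  (sole → essential)
  29 | 1--01,11--1,11-0-
Essential prime implicants: -0101, -1001, 01010, 11--1, 11-0-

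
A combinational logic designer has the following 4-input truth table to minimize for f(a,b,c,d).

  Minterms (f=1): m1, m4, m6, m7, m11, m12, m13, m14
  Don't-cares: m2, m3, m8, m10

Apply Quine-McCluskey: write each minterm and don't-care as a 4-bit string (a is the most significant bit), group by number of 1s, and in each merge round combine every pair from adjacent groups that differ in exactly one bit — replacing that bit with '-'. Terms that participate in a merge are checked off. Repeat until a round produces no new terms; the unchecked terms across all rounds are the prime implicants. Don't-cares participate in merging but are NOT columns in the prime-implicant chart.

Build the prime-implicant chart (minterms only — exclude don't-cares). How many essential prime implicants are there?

[col 0] 0001*, 0010*, 0011*, 0100*, 0110*, 0111*, 1000*, 1010*, 1011*, 1100*, 1101*, 1110*
[col 1] -010*, -011*, -100*, -110*, 0-10*, 0-11*, 00-1, 001-*, 01-0*, 011-*, 1-00*, 1-10*, 10-0*, 101-*, 11-0*, 110-
[col 2] --10, -01-, -1-0, 0-1-, 1--0
Prime implicants: --10, -01-, -1-0, 0-1-, 00-1, 1--0, 110-
PI chart (minterm → PIs covering it):
  1 | 00-1  (sole → essential)
  4 | -1-0  (sole → essential)
  6 | --10,-1-0,0-1-
  7 | 0-1-  (sole → essential)
  11 | -01-  (sole → essential)
  12 | -1-0,1--0,110-
  13 | 110-  (sole → essential)
  14 | --10,-1-0,1--0
Essential prime implicants: -01-, -1-0, 0-1-, 00-1, 110-

5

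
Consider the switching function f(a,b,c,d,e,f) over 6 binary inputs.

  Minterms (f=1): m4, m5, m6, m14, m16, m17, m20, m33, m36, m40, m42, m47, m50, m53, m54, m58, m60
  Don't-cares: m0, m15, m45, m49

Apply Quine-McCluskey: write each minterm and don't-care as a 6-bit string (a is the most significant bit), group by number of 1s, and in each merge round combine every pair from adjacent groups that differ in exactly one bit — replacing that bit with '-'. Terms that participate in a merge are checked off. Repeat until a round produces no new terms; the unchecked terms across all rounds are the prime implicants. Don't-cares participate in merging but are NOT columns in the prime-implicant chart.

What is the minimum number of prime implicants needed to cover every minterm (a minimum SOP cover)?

12

size-2^0 implicants → 000000(✓)  000100(✓)  000101(✓)  000110(✓)  001110(✓)  001111(✓)  010000(✓)  010001(✓)  010100(✓)  100001(✓)  100100(✓)  101000(✓)  101010(✓)  101101(✓)  101111(✓)  110001(✓)  110010(✓)  110101(✓)  110110(✓)  111010(✓)  111100
size-2^1 implicants → -00100  -01111  -10001  0-0000(✓)  0-0100(✓)  00-110  000-00(✓)  0001-0  00010-  00111-  010-00(✓)  01000-  1-0001  1-1010  1010-0  1011-1  11-010  110-01  110-10
size-2^2 implicants → 0-0-00
Unchecked terms (primes): -00100, -01111, -10001, 0-0-00, 00-110, 0001-0, 00010-, 00111-, 01000-, 1-0001, 1-1010, 1010-0, 1011-1, 11-010, 110-01, 110-10, 111100
Minterm coverage:
  m4 ⊆ -00100,0-0-00,0001-0,00010-
  m5 ⊆ 00010- [E]
  m6 ⊆ 00-110,0001-0
  m14 ⊆ 00-110,00111-
  m16 ⊆ 0-0-00,01000-
  m17 ⊆ -10001,01000-
  m20 ⊆ 0-0-00 [E]
  m33 ⊆ 1-0001 [E]
  m36 ⊆ -00100 [E]
  m40 ⊆ 1010-0 [E]
  m42 ⊆ 1-1010,1010-0
  m47 ⊆ -01111,1011-1
  m50 ⊆ 11-010,110-10
  m53 ⊆ 110-01 [E]
  m54 ⊆ 110-10 [E]
  m58 ⊆ 1-1010,11-010
  m60 ⊆ 111100 [E]
E = {-00100, 0-0-00, 00010-, 1-0001, 1010-0, 110-01, 110-10, 111100}
Petrick residual → -01111, -10001, 00-110, 1-1010
Cover = b'c'de'f' + b'cdef + bc'd'e'f + a'c'e'f' + a'b'def' + a'b'c'de' + ac'd'e'f + acd'ef' + ab'cd'f' + abc'e'f + abc'ef' + abcde'f'  |cover|=12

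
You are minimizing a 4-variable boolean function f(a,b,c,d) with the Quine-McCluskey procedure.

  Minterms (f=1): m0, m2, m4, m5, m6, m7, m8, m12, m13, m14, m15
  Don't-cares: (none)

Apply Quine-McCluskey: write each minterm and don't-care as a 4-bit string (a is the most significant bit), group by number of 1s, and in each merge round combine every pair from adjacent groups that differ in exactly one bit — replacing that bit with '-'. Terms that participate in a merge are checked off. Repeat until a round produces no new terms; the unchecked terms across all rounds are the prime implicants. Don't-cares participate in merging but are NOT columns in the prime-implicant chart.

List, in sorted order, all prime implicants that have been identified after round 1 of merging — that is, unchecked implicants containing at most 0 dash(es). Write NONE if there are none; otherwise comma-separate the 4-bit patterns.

NONE

size-2^0 implicants → 0000(✓)  0010(✓)  0100(✓)  0101(✓)  0110(✓)  0111(✓)  1000(✓)  1100(✓)  1101(✓)  1110(✓)  1111(✓)
size-2^1 implicants → -000(✓)  -100(✓)  -101(✓)  -110(✓)  -111(✓)  0-00(✓)  0-10(✓)  00-0(✓)  01-0(✓)  01-1(✓)  010-(✓)  011-(✓)  1-00(✓)  11-0(✓)  11-1(✓)  110-(✓)  111-(✓)
size-2^2 implicants → --00  -1-0(✓)  -1-1(✓)  -10-(✓)  -11-(✓)  0--0  01--(✓)  11--(✓)
size-2^3 implicants → -1--
Unchecked terms (primes): --00, -1--, 0--0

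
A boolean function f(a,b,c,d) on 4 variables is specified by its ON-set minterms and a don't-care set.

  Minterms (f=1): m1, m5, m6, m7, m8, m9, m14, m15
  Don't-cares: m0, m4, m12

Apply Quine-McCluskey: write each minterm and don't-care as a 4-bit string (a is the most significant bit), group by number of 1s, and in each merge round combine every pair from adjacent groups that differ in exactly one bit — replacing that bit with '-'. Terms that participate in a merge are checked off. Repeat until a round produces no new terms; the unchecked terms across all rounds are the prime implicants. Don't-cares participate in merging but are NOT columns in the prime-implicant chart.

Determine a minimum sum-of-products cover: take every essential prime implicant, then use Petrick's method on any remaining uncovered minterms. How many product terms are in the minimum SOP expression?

Round 0: 0000✓ 0001✓ 0100✓ 0101✓ 0110✓ 0111✓ 1000✓ 1001✓ 1100✓ 1110✓ 1111✓
Round 1: -000✓ -001✓ -100✓ -110✓ -111✓ 0-00✓ 0-01✓ 000-✓ 01-0✓ 01-1✓ 010-✓ 011-✓ 1-00✓ 100-✓ 11-0✓ 111-✓
Round 2: --00 -00- -1-0 -11- 0-0- 01--
PIs = {--00, -00-, -1-0, -11-, 0-0-, 01--}
Coverage chart:
  m1: -00-,0-0-
  m5: 0-0-,01--
  m6: -1-0,-11-,01--
  m7: -11-,01--
  m8: --00,-00-
  m9: -00- ←essential
  m14: -1-0,-11-
  m15: -11- ←essential
Essential: -00-, -11-
Petrick residual → 0-0-
Min cover (3 terms): b'c' + bc + a'c'

3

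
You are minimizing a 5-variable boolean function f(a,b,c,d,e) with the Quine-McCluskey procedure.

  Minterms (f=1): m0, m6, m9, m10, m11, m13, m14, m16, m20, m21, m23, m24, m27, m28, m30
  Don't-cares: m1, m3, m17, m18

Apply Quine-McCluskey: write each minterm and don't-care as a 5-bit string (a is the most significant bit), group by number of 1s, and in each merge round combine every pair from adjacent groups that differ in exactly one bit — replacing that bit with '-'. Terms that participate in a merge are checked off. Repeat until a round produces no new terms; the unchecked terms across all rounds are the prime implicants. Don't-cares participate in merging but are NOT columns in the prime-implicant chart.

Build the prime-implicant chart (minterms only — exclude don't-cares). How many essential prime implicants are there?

size-2^0 implicants → 00000(✓)  00001(✓)  00011(✓)  00110(✓)  01001(✓)  01010(✓)  01011(✓)  01101(✓)  01110(✓)  10000(✓)  10001(✓)  10010(✓)  10100(✓)  10101(✓)  10111(✓)  11000(✓)  11011(✓)  11100(✓)  11110(✓)
size-2^1 implicants → -0000(✓)  -0001(✓)  -1011  -1110  0-001(✓)  0-011(✓)  0-110  000-1(✓)  0000-(✓)  01-01  01-10  010-1(✓)  0101-  1-000(✓)  1-100(✓)  10-00(✓)  10-01(✓)  100-0  1000-(✓)  101-1  1010-(✓)  11-00(✓)  111-0
size-2^2 implicants → -000-  0-0-1  1--00  10-0-
Unchecked terms (primes): -000-, -1011, -1110, 0-0-1, 0-110, 01-01, 01-10, 0101-, 1--00, 10-0-, 100-0, 101-1, 111-0
Minterm coverage:
  m0 ⊆ -000- [E]
  m6 ⊆ 0-110 [E]
  m9 ⊆ 0-0-1,01-01
  m10 ⊆ 01-10,0101-
  m11 ⊆ -1011,0-0-1,0101-
  m13 ⊆ 01-01 [E]
  m14 ⊆ -1110,0-110,01-10
  m16 ⊆ -000-,1--00,10-0-,100-0
  m20 ⊆ 1--00,10-0-
  m21 ⊆ 10-0-,101-1
  m23 ⊆ 101-1 [E]
  m24 ⊆ 1--00 [E]
  m27 ⊆ -1011 [E]
  m28 ⊆ 1--00,111-0
  m30 ⊆ -1110,111-0
E = {-000-, -1011, 0-110, 01-01, 1--00, 101-1}

6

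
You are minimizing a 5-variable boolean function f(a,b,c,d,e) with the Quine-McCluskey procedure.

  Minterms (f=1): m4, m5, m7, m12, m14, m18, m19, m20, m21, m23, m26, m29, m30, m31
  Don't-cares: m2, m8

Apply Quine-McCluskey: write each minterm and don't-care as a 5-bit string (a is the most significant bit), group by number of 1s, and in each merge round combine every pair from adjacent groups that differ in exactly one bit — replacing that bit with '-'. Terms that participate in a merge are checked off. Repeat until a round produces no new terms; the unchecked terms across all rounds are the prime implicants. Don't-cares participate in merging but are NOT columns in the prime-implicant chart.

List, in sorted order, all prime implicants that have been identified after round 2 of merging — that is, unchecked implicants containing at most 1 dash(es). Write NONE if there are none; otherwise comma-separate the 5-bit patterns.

[col 0] 00010*, 00100*, 00101*, 00111*, 01000*, 01100*, 01110*, 10010*, 10011*, 10100*, 10101*, 10111*, 11010*, 11101*, 11110*, 11111*
[col 1] -0010, -0100*, -0101*, -0111*, -1110, 0-100, 001-1*, 0010-*, 01-00, 011-0, 1-010, 1-101*, 1-111*, 10-11, 1001-, 101-1*, 1010-*, 11-10, 111-1*, 1111-
[col 2] -01-1, -010-, 1-1-1
Prime implicants: -0010, -01-1, -010-, -1110, 0-100, 01-00, 011-0, 1-010, 1-1-1, 10-11, 1001-, 11-10, 1111-

-0010, -1110, 0-100, 01-00, 011-0, 1-010, 10-11, 1001-, 11-10, 1111-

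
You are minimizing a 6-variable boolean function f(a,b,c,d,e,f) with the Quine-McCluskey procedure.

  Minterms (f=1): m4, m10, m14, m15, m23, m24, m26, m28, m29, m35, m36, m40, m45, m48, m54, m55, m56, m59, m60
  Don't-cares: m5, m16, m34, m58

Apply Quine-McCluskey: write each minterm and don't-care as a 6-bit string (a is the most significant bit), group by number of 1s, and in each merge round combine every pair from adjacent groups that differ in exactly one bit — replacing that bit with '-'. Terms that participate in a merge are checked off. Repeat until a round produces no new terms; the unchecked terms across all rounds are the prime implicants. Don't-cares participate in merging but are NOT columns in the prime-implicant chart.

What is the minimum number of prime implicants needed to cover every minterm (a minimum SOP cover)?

size-2^0 implicants → 000100(✓)  000101(✓)  001010(✓)  001110(✓)  001111(✓)  010000(✓)  010111(✓)  011000(✓)  011010(✓)  011100(✓)  011101(✓)  100010(✓)  100011(✓)  100100(✓)  101000(✓)  101101  110000(✓)  110110(✓)  110111(✓)  111000(✓)  111010(✓)  111011(✓)  111100(✓)
size-2^1 implicants → -00100  -10000(✓)  -10111  -11000(✓)  -11010(✓)  -11100(✓)  0-1010  00010-  001-10  00111-  01-000(✓)  011-00(✓)  0110-0(✓)  01110-  1-1000  10001-  11-000(✓)  11011-  111-00(✓)  1110-0(✓)  11101-
size-2^2 implicants → -1-000  -11-00  -110-0
Unchecked terms (primes): -00100, -1-000, -10111, -11-00, -110-0, 0-1010, 00010-, 001-10, 00111-, 01110-, 1-1000, 10001-, 101101, 11011-, 11101-
Minterm coverage:
  m4 ⊆ -00100,00010-
  m10 ⊆ 0-1010,001-10
  m14 ⊆ 001-10,00111-
  m15 ⊆ 00111- [E]
  m23 ⊆ -10111 [E]
  m24 ⊆ -1-000,-11-00,-110-0
  m26 ⊆ -110-0,0-1010
  m28 ⊆ -11-00,01110-
  m29 ⊆ 01110- [E]
  m35 ⊆ 10001- [E]
  m36 ⊆ -00100 [E]
  m40 ⊆ 1-1000 [E]
  m45 ⊆ 101101 [E]
  m48 ⊆ -1-000 [E]
  m54 ⊆ 11011- [E]
  m55 ⊆ -10111,11011-
  m56 ⊆ -1-000,-11-00,-110-0,1-1000
  m59 ⊆ 11101- [E]
  m60 ⊆ -11-00 [E]
E = {-00100, -1-000, -10111, -11-00, 00111-, 01110-, 1-1000, 10001-, 101101, 11011-, 11101-}
Petrick residual → 0-1010
Cover = b'c'de'f' + bd'e'f' + bc'def + bce'f' + a'cd'ef' + a'b'cde + a'bcde' + acd'e'f' + ab'c'd'e + ab'cde'f + abc'de + abcd'e  |cover|=12

12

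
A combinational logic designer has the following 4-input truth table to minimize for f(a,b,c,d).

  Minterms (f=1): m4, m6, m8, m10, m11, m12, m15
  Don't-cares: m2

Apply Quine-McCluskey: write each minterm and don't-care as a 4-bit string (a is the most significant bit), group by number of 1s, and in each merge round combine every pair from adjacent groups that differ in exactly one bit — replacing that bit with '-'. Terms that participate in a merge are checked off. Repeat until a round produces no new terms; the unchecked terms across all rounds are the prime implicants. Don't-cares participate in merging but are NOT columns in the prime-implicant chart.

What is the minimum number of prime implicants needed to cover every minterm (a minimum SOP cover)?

4

size-2^0 implicants → 0010(✓)  0100(✓)  0110(✓)  1000(✓)  1010(✓)  1011(✓)  1100(✓)  1111(✓)
size-2^1 implicants → -010  -100  0-10  01-0  1-00  1-11  10-0  101-
Unchecked terms (primes): -010, -100, 0-10, 01-0, 1-00, 1-11, 10-0, 101-
Minterm coverage:
  m4 ⊆ -100,01-0
  m6 ⊆ 0-10,01-0
  m8 ⊆ 1-00,10-0
  m10 ⊆ -010,10-0,101-
  m11 ⊆ 1-11,101-
  m12 ⊆ -100,1-00
  m15 ⊆ 1-11 [E]
E = {1-11}
Petrick residual → -010, 01-0, 1-00
Cover = b'cd' + a'bd' + ac'd' + acd  |cover|=4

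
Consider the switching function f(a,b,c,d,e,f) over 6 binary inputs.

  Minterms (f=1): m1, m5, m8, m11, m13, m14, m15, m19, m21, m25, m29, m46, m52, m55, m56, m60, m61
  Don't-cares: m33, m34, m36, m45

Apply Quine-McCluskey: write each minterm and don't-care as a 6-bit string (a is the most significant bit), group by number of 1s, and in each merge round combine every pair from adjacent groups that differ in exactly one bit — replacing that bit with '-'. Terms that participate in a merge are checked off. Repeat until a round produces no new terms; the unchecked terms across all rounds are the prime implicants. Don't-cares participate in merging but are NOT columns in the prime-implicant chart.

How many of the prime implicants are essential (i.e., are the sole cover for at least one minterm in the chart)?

8

Round 0: 000001✓ 000101✓ 001000 001011✓ 001101✓ 001110✓ 001111✓ 010011 010101✓ 011001✓ 011101✓ 100001✓ 100010 100100✓ 101101✓ 101110✓ 110100✓ 110111 111000✓ 111100✓ 111101✓
Round 1: -00001 -01101✓ -01110 -11101✓ 0-0101✓ 0-1101✓ 00-101✓ 000-01 001-11 0011-1 00111- 01-101✓ 011-01 1-0100 1-1101✓ 11-100 111-00 11110-
Round 2: --1101 0--101
PIs = {--1101, -00001, -01110, 0--101, 000-01, 001-11, 001000, 0011-1, 00111-, 010011, 011-01, 1-0100, 100010, 11-100, 110111, 111-00, 11110-}
Coverage chart:
  m1: -00001,000-01
  m5: 0--101,000-01
  m8: 001000 ←essential
  m11: 001-11 ←essential
  m13: --1101,0--101,0011-1
  m14: -01110,00111-
  m15: 001-11,0011-1,00111-
  m19: 010011 ←essential
  m21: 0--101 ←essential
  m25: 011-01 ←essential
  m29: --1101,0--101,011-01
  m46: -01110 ←essential
  m52: 1-0100,11-100
  m55: 110111 ←essential
  m56: 111-00 ←essential
  m60: 11-100,111-00,11110-
  m61: --1101,11110-
Essential: -01110, 0--101, 001-11, 001000, 010011, 011-01, 110111, 111-00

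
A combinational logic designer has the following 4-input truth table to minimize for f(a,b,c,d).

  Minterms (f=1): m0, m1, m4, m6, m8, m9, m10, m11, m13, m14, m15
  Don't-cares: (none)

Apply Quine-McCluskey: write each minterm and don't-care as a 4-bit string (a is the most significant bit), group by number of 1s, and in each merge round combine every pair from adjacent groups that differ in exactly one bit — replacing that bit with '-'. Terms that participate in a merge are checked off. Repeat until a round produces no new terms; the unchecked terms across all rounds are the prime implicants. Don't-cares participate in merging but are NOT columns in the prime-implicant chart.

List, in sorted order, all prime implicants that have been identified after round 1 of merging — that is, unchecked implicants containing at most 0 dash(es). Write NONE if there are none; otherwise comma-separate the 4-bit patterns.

Round 0: 0000✓ 0001✓ 0100✓ 0110✓ 1000✓ 1001✓ 1010✓ 1011✓ 1101✓ 1110✓ 1111✓
Round 1: -000✓ -001✓ -110 0-00 000-✓ 01-0 1-01✓ 1-10✓ 1-11✓ 10-0✓ 10-1✓ 100-✓ 101-✓ 11-1✓ 111-✓
Round 2: -00- 1--1 1-1- 10--
PIs = {-00-, -110, 0-00, 01-0, 1--1, 1-1-, 10--}

NONE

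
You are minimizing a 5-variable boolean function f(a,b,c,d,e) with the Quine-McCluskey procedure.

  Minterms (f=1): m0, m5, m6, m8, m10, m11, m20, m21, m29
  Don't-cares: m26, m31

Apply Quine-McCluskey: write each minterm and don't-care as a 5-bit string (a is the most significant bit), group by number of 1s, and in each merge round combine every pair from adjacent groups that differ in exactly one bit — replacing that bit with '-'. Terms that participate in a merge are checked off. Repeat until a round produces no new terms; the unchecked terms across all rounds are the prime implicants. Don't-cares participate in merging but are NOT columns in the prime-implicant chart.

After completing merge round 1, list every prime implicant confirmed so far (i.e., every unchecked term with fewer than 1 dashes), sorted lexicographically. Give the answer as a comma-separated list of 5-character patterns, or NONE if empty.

00110

[col 0] 00000*, 00101*, 00110, 01000*, 01010*, 01011*, 10100*, 10101*, 11010*, 11101*, 11111*
[col 1] -0101, -1010, 0-000, 010-0, 0101-, 1-101, 1010-, 111-1
Prime implicants: -0101, -1010, 0-000, 00110, 010-0, 0101-, 1-101, 1010-, 111-1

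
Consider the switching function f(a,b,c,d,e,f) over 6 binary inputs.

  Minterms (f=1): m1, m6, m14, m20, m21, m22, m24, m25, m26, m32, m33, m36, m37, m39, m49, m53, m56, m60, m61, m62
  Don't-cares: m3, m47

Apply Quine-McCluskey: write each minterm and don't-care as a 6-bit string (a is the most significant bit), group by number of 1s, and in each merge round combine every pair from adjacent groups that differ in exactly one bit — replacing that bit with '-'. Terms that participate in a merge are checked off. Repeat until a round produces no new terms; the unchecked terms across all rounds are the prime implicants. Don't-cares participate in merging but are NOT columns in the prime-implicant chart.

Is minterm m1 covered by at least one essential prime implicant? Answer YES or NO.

size-2^0 implicants → 000001(✓)  000011(✓)  000110(✓)  001110(✓)  010100(✓)  010101(✓)  010110(✓)  011000(✓)  011001(✓)  011010(✓)  100000(✓)  100001(✓)  100100(✓)  100101(✓)  100111(✓)  101111(✓)  110001(✓)  110101(✓)  111000(✓)  111100(✓)  111101(✓)  111110(✓)
size-2^1 implicants → -00001  -10101  -11000  0-0110  00-110  0000-1  0101-0  01010-  0110-0  01100-  1-0001(✓)  1-0101(✓)  10-111  100-00(✓)  100-01(✓)  10000-(✓)  1001-1  10010-(✓)  11-101  110-01(✓)  111-00  1111-0  11110-
size-2^2 implicants → 1-0-01  100-0-
Unchecked terms (primes): -00001, -10101, -11000, 0-0110, 00-110, 0000-1, 0101-0, 01010-, 0110-0, 01100-, 1-0-01, 10-111, 100-0-, 1001-1, 11-101, 111-00, 1111-0, 11110-
Minterm coverage:
  m1 ⊆ -00001,0000-1
  m6 ⊆ 0-0110,00-110
  m14 ⊆ 00-110 [E]
  m20 ⊆ 0101-0,01010-
  m21 ⊆ -10101,01010-
  m22 ⊆ 0-0110,0101-0
  m24 ⊆ -11000,0110-0,01100-
  m25 ⊆ 01100- [E]
  m26 ⊆ 0110-0 [E]
  m32 ⊆ 100-0- [E]
  m33 ⊆ -00001,1-0-01,100-0-
  m36 ⊆ 100-0- [E]
  m37 ⊆ 1-0-01,100-0-,1001-1
  m39 ⊆ 10-111,1001-1
  m49 ⊆ 1-0-01 [E]
  m53 ⊆ -10101,1-0-01,11-101
  m56 ⊆ -11000,111-00
  m60 ⊆ 111-00,1111-0,11110-
  m61 ⊆ 11-101,11110-
  m62 ⊆ 1111-0 [E]
E = {00-110, 0110-0, 01100-, 1-0-01, 100-0-, 1111-0}

NO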